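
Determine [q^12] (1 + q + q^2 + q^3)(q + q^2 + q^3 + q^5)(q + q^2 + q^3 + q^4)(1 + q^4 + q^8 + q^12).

16

(1 + q + q^2 + q^3) has coefficients 1,1,1,1 for degrees 0…3.
(q + q^2 + q^3 + q^5) has coefficients 0,1,1,1,0,1,0,0,0,0,0,0,0 for degrees 0…12.
Multiplying by (q + q^2 + q^3 + q^4) gives running coefficients 0,0,1,2,3,3,3,2,1,1,0,0,0 for degrees 0…12.
Finally multiplying by (1 + q^4 + q^8 + q^12), the product of all factors after the first has coefficients 0,0,1,2,3,3,4,4,4,4,4,4,4 for degrees 0…12.
[q^12] = 1·4 + 1·4 + 1·4 + 1·4 = 16.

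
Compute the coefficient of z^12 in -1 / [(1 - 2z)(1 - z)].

-8191

The denominator gives the recurrence a_n = 3a_(n−1) − 2a_(n−2) for n ≥ 2; the numerator fixes a_0 = -1, a_1 = -3.
Iterating: -1, -3, -7, -15, -31, -63, -127, -255, -511, -1023, -2047, -4095, -8191, so a_12 = -8191.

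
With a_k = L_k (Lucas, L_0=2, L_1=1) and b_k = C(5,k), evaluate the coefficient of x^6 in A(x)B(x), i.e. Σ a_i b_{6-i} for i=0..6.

199

This is [x^6] in the product of the two ordinary generating functions.
Σ = 2·0 + 1·1 + 3·5 + 4·10 + 7·10 + 11·5 + 18·1 = 199.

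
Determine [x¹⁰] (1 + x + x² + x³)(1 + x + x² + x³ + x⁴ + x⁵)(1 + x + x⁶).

(1 + x + x² + x³) has coefficients 1,1,1,1 for degrees 0…3.
(1 + x + x² + x³ + x⁴ + x⁵) has coefficients 1,1,1,1,1,1,0,0,0,0,0 for degrees 0…10.
Finally multiplying by (1 + x + x⁶), the product of all factors after the first has coefficients 1,2,2,2,2,2,2,1,1,1,1 for degrees 0…10.
[x¹⁰] = 1·1 + 1·1 + 1·1 + 1·1 = 4.

4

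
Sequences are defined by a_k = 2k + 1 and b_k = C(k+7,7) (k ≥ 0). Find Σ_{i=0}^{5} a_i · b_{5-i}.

2717

This is [x^5] in the product of the two ordinary generating functions.
Σ = 1·792 + 3·330 + 5·120 + 7·36 + 9·8 + 11·1 = 2717.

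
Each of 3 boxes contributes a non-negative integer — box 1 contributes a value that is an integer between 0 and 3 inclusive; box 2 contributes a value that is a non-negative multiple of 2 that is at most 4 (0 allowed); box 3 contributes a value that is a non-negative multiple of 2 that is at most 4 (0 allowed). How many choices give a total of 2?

3

The generating function for the choices is (1 + x + x^2 + x^3)·(1 + x^2 + x^4)·(1 + x^2 + x^4); the count is [x^2].
(1 + x + x^2 + x^3) has coefficients 1,1,1 for degrees 0…2.
(1 + x^2 + x^4) has coefficients 1,0,1 for degrees 0…2.
Finally multiplying by (1 + x^2 + x^4), the product of all factors after the first has coefficients 1,0,2 for degrees 0…2.
[x^2] = 1·2 + 1·0 + 1·1 = 3.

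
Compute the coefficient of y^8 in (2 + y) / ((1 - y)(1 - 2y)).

Partial fractions give a closed form: a_n = (-3)·1^n + (5)·2^n.
At n = 8: a_8 = 1277.

1277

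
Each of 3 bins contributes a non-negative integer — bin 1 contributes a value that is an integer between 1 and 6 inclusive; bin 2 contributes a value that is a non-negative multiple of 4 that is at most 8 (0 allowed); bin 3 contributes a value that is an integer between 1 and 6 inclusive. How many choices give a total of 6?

6

The generating function for the choices is (q + q² + q³ + q⁴ + q⁵ + q⁶)·(1 + q⁴ + q⁸)·(q + q² + q³ + q⁴ + q⁵ + q⁶); the count is [q⁶].
(q + q² + q³ + q⁴ + q⁵ + q⁶) has coefficients 0,1,1,1,1,1,1 for degrees 0…6.
(1 + q⁴ + q⁸) has coefficients 1,0,0,0,1,0,0 for degrees 0…6.
Finally multiplying by (q + q² + q³ + q⁴ + q⁵ + q⁶), the product of all factors after the first has coefficients 0,1,1,1,1,2,2 for degrees 0…6.
[q⁶] = 1·2 + 1·1 + 1·1 + 1·1 + 1·1 + 1·0 = 6.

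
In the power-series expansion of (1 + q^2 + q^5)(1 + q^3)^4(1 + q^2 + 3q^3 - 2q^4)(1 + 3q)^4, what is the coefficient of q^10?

(1 + q^2 + q^5) has coefficients 1,0,1,0,0,1 for degrees 0…5.
(1 + q^3)^4 has coefficients 1,0,0,4,0,0,6,0,0,4,0 for degrees 0…10.
Multiplying by (1 + q^2 + 3q^3 - 2q^4) gives running coefficients 1,0,1,7,-2,4,18,-8,6,22,-12 for degrees 0…10.
Finally multiplying by (1 + 3q)^4, the product of all factors after the first has coefficients 1,12,55,127,217,466,795,775,1152,1930,1170 for degrees 0…10.
[q^10] = 1·1170 + 1·1152 + 1·466 = 2788.

2788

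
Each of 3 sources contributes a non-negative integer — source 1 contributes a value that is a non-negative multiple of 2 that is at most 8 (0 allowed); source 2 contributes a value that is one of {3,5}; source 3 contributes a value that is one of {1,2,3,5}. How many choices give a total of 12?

6

The generating function for the choices is (1 + y^2 + y^4 + y^6 + y^8)·(y^3 + y^5)·(y + y^2 + y^3 + y^5); the count is [y^12].
(1 + y^2 + y^4 + y^6 + y^8) has coefficients 1,0,1,0,1,0,1,0,1 for degrees 0…8.
(y^3 + y^5) has coefficients 0,0,0,1,0,1,0,0,0,0,0,0,0 for degrees 0…12.
Finally multiplying by (y + y^2 + y^3 + y^5), the product of all factors after the first has coefficients 0,0,0,0,1,1,2,1,2,0,1,0,0 for degrees 0…12.
[y^12] = 1·0 + 1·1 + 1·2 + 1·2 + 1·1 = 6.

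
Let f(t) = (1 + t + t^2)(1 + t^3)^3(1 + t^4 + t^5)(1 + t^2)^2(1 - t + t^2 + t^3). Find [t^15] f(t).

(1 + t + t^2) has coefficients 1,1,1 for degrees 0…2.
(1 + t^3)^3 has coefficients 1,0,0,3,0,0,3,0,0,1,0,0,0,0,0,0 for degrees 0…15.
Multiplying by (1 + t^4 + t^5) gives running coefficients 1,0,0,3,1,1,3,3,3,1,3,3,0,1,1,0 for degrees 0…15.
Multiplying by (1 + t^2)^2 gives running coefficients 1,0,2,3,2,7,5,8,10,8,12,8,9,8,4,5 for degrees 0…15.
Finally multiplying by (1 - t + t^2 + t^3), the product of all factors after the first has coefficients 1,-1,3,2,1,10,3,12,14,11,22,14,21,19,13,18 for degrees 0…15.
[t^15] = 1·18 + 1·13 + 1·19 = 50.

50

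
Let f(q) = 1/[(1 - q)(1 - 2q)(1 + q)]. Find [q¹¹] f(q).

2730

Partial fractions give a closed form: a_n = (-1/2)·1^n + (4/3)·2^n + (1/6)·(-1)^n.
At n = 11: a_11 = 2730.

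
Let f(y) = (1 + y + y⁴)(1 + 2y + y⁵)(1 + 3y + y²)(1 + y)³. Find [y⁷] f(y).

(1 + y + y⁴) has coefficients 1,1,0,0,1 for degrees 0…4.
(1 + 2y + y⁵) has coefficients 1,2,0,0,0,1,0,0 for degrees 0…7.
Multiplying by (1 + 3y + y²) gives running coefficients 1,5,7,2,0,1,3,1 for degrees 0…7.
Finally multiplying by (1 + y)³, the product of all factors after the first has coefficients 1,8,25,39,32,14,8,13 for degrees 0…7.
[y⁷] = 1·13 + 1·8 + 1·39 = 60.

60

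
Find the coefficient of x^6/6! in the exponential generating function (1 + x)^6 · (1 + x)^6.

665280

The EGF product rule gives c_6 = Σ_{k_1+k_2=6} C(6; k_1,k_2) · ∏ g_i(k_i), where (1+x)^6 gives the falling factorial (6)_k; (1+x)^6 gives the falling factorial (6)_k.
g_1(k) for k = 0…6: 1, 6, 30, 120, 360, 720, 720.
g_2(k) for k = 0…6: 1, 6, 30, 120, 360, 720, 720.
c_6 = Σ_k C(6,k)·g_1(k)·g_2(6−k) = 1·1·720 + 6·6·720 + 15·30·360 + 20·120·120 + 15·360·30 + 6·720·6 + 1·720·1 = 720 + 25920 + 162000 + 288000 + 162000 + 25920 + 720 = 665280.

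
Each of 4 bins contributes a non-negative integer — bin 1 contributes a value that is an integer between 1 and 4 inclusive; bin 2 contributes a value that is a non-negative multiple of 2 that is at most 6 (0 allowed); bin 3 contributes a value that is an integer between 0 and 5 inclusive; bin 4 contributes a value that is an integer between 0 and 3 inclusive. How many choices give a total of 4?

The generating function for the choices is (q + q² + q³ + q⁴)·(1 + q² + q⁴ + q⁶)·(1 + q + q² + q³ + q⁴ + q⁵)·(1 + q + q² + q³); the count is [q⁴].
(q + q² + q³ + q⁴) has coefficients 0,1,1,1,1 for degrees 0…4.
(1 + q² + q⁴ + q⁶) has coefficients 1,0,1,0,1 for degrees 0…4.
Multiplying by (1 + q + q² + q³ + q⁴ + q⁵) gives running coefficients 1,1,2,2,3 for degrees 0…4.
Finally multiplying by (1 + q + q² + q³), the product of all factors after the first has coefficients 1,2,4,6,8 for degrees 0…4.
[q⁴] = 1·6 + 1·4 + 1·2 + 1·1 = 13.

13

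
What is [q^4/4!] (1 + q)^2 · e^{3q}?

The EGF product rule gives c_4 = Σ_{k_1+k_2=4} C(4; k_1,k_2) · ∏ g_i(k_i), where (1+q)^2 gives the falling factorial (2)_k; e^{3q} gives (3)^k.
g_1(k) for k = 0…4: 1, 2, 2, 0, 0.
g_2(k) for k = 0…4: 1, 3, 9, 27, 81.
c_4 = Σ_k C(4,k)·g_1(k)·g_2(4−k) = 1·1·81 + 4·2·27 + 6·2·9 = 81 + 216 + 108 = 405.

405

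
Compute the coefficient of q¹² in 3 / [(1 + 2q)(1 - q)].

Partial fractions give a closed form: a_n = (2)·(-2)^n + (1)·1^n.
At n = 12: a_12 = 8193.

8193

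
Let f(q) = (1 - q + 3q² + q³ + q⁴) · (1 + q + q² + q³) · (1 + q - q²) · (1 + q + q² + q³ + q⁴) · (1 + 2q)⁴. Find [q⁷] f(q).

(1 - q + 3q² + q³ + q⁴) has coefficients 1,-1,3,1,1 for degrees 0…4.
(1 + q + q² + q³) has coefficients 1,1,1,1,0,0,0,0 for degrees 0…7.
Multiplying by (1 + q - q²) gives running coefficients 1,2,1,1,0,-1,0,0 for degrees 0…7.
Multiplying by (1 + q + q² + q³ + q⁴) gives running coefficients 1,3,4,5,5,3,1,0 for degrees 0…7.
Finally multiplying by (1 + 2q)⁴, the product of all factors after the first has coefficients 1,11,52,141,253,339,369,320 for degrees 0…7.
[q⁷] = 1·320 − 1·369 + 3·339 + 1·253 + 1·141 = 1362.

1362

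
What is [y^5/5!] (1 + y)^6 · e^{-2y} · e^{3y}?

The EGF product rule gives c_5 = Σ_{k_1+k_2+k_3=5} C(5; k_1,k_2,k_3) · ∏ g_i(k_i), where (1+y)^6 gives the falling factorial (6)_k; e^{-2y} gives (-2)^k; e^{3y} gives (3)^k.
g_1(k) for k = 0…5: 1, 6, 30, 120, 360, 720.
g_2(k) for k = 0…5: 1, -2, 4, -8, 16, -32.
g_3(k) for k = 0…5: 1, 3, 9, 27, 81, 243.
First combine the last two factors: h(k) = Σ_j C(k,j)·g_2(j)·g_3(k−j) for k = 0…5: 1, 1, 1, 1, 1, 1.
c_5 = Σ_k C(5,k)·g_1(k)·h(5−k) = 1·1·1 + 5·6·1 + 10·30·1 + 10·120·1 + 5·360·1 + 1·720·1 = 1 + 30 + 300 + 1200 + 1800 + 720 = 4051.

4051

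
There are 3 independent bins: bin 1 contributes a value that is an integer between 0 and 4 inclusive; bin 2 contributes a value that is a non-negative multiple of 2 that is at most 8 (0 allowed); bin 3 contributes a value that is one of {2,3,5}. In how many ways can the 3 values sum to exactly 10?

The generating function for the choices is (1 + y + y^2 + y^3 + y^4)·(1 + y^2 + y^4 + y^6 + y^8)·(y^2 + y^3 + y^5); the count is [y^10].
(1 + y + y^2 + y^3 + y^4) has coefficients 1,1,1,1,1 for degrees 0…4.
(1 + y^2 + y^4 + y^6 + y^8) has coefficients 1,0,1,0,1,0,1,0,1,0,0 for degrees 0…10.
Finally multiplying by (y^2 + y^3 + y^5), the product of all factors after the first has coefficients 0,0,1,1,1,2,1,2,1,2,1 for degrees 0…10.
[y^10] = 1·1 + 1·2 + 1·1 + 1·2 + 1·1 = 7.

7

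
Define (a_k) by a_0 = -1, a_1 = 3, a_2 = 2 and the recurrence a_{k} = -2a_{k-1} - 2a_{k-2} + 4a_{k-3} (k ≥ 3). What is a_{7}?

328

The ordinary generating function has denominator 1 + 2q + 2q^2 - 4q^3.
Iterating the recurrence: a_0,…,a_{7} = -1, 3, 2, -14, 36, -36, -56, 328.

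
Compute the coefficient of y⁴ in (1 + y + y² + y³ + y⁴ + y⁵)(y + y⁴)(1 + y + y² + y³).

5

(1 + y + y² + y³ + y⁴ + y⁵) has coefficients 1,1,1,1,1 for degrees 0…4.
(y + y⁴) has coefficients 0,1,0,0,1 for degrees 0…4.
Finally multiplying by (1 + y + y² + y³), the product of all factors after the first has coefficients 0,1,1,1,2 for degrees 0…4.
[y⁴] = 1·2 + 1·1 + 1·1 + 1·1 + 1·0 = 5.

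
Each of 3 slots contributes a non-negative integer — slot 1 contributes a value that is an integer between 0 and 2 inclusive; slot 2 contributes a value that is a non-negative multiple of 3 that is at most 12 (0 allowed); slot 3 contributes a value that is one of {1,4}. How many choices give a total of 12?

The generating function for the choices is (1 + t + t²)·(1 + t³ + t⁶ + t⁹ + t¹²)·(t + t⁴); the count is [t¹²].
(1 + t + t²) has coefficients 1,1,1 for degrees 0…2.
(1 + t³ + t⁶ + t⁹ + t¹²) has coefficients 1,0,0,1,0,0,1,0,0,1,0,0,1 for degrees 0…12.
Finally multiplying by (t + t⁴), the product of all factors after the first has coefficients 0,1,0,0,2,0,0,2,0,0,2,0,0 for degrees 0…12.
[t¹²] = 1·0 + 1·0 + 1·2 = 2.

2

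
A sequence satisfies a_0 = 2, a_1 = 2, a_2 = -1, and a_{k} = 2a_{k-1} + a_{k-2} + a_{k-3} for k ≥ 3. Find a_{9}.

The ordinary generating function has denominator 1 - 2y - y^2 - y^3.
Iterating the recurrence: a_0,…,a_{9} = 2, 2, -1, 2, 5, 11, 29, 74, 188, 479.

479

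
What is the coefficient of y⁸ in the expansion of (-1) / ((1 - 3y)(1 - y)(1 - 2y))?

Partial fractions give a closed form: a_n = (-9/2)·3^n + (-1/2)·1^n + (4)·2^n.
At n = 8: a_8 = -28501.

-28501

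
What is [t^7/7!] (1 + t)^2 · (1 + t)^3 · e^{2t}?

The EGF product rule gives c_7 = Σ_{k_1+k_2+k_3=7} C(7; k_1,k_2,k_3) · ∏ g_i(k_i), where (1+t)^2 gives the falling factorial (2)_k; (1+t)^3 gives the falling factorial (3)_k; e^{2t} gives (2)^k.
g_1(k) for k = 0…7: 1, 2, 2, 0, 0, 0, 0, 0.
g_2(k) for k = 0…7: 1, 3, 6, 6, 0, 0, 0, 0.
g_3(k) for k = 0…7: 1, 2, 4, 8, 16, 32, 64, 128.
First combine the last two factors: h(k) = Σ_j C(k,j)·g_2(j)·g_3(k−j) for k = 0…7: 1, 5, 22, 86, 304, 992, 3040, 8864.
c_7 = Σ_k C(7,k)·g_1(k)·h(7−k) = 1·1·8864 + 7·2·3040 + 21·2·992 = 8864 + 42560 + 41664 = 93088.

93088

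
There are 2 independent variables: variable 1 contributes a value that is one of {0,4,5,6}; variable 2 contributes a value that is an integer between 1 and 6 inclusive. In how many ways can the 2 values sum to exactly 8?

The generating function for the choices is (1 + x^4 + x^5 + x^6)·(x + x^2 + x^3 + x^4 + x^5 + x^6); the count is [x^8].
(1 + x^4 + x^5 + x^6) has coefficients 1,0,0,0,1,1,1 for degrees 0…6.
(x + x^2 + x^3 + x^4 + x^5 + x^6) has coefficients 0,1,1,1,1,1,1,0,0 for degrees 0…8.
[x^8] = 1·0 + 1·1 + 1·1 + 1·1 = 3.

3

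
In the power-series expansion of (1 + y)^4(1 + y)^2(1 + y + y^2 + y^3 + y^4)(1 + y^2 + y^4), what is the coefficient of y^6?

(1 + y)^4 has coefficients 1,4,6,4,1 for degrees 0…4.
(1 + y)^2 has coefficients 1,2,1,0,0,0,0 for degrees 0…6.
Multiplying by (1 + y + y^2 + y^3 + y^4) gives running coefficients 1,3,4,4,4,3,1 for degrees 0…6.
Finally multiplying by (1 + y^2 + y^4), the product of all factors after the first has coefficients 1,3,5,7,9,10,9 for degrees 0…6.
[y^6] = 1·9 + 4·10 + 6·9 + 4·7 + 1·5 = 136.

136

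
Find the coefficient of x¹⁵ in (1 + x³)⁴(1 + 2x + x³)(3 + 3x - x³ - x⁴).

-2

(1 + x³)⁴ has coefficients 1,0,0,4,0,0,6,0,0,4,0,0,1 for degrees 0…12.
(1 + 2x + x³) has coefficients 1,2,0,1,0,0,0,0,0,0,0,0,0,0,0,0 for degrees 0…15.
Finally multiplying by (3 + 3x - x³ - x⁴), the product of all factors after the first has coefficients 3,9,6,2,0,-2,-1,-1,0,0,0,0,0,0,0,0 for degrees 0…15.
[x¹⁵] = 1·0 + 4·0 + 6·0 + 4·(-1) + 1·2 = -2.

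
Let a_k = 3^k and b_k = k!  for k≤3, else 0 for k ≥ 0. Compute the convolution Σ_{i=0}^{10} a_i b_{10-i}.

104976

This is [x^10] in the product of the two ordinary generating functions.
Σ = 1·0 + 3·0 + 9·0 + 27·0 + 81·0 + 243·0 + 729·0 + 2187·6 + 6561·2 + 19683·1 + 59049·1 = 104976.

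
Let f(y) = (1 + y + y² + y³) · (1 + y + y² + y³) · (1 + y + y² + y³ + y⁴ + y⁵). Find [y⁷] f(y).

(1 + y + y² + y³) has coefficients 1,1,1,1 for degrees 0…3.
(1 + y + y² + y³) has coefficients 1,1,1,1,0,0,0,0 for degrees 0…7.
Finally multiplying by (1 + y + y² + y³ + y⁴ + y⁵), the product of all factors after the first has coefficients 1,2,3,4,4,4,3,2 for degrees 0…7.
[y⁷] = 1·2 + 1·3 + 1·4 + 1·4 = 13.

13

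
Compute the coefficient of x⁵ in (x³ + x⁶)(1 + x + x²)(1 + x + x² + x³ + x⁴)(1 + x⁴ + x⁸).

(x³ + x⁶) has coefficients 0,0,0,1,0,0 for degrees 0…5.
(1 + x + x²) has coefficients 1,1,1,0,0,0 for degrees 0…5.
Multiplying by (1 + x + x² + x³ + x⁴) gives running coefficients 1,2,3,3,3,2 for degrees 0…5.
Finally multiplying by (1 + x⁴ + x⁸), the product of all factors after the first has coefficients 1,2,3,3,4,4 for degrees 0…5.
[x⁵] = 1·3 = 3.

3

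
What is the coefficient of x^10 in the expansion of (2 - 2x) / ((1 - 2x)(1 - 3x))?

234148

The denominator gives the recurrence a_n = 5a_(n−1) − 6a_(n−2) for n ≥ 2; the numerator fixes a_0 = 2, a_1 = 8.
Iterating: 2, 8, 28, 92, 292, 908, 2788, 8492, 25732, 77708, 234148, so a_10 = 234148.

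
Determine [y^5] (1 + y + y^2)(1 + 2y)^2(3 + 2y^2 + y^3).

(1 + y + y^2) has coefficients 1,1,1 for degrees 0…2.
(1 + 2y)^2 has coefficients 1,4,4,0,0,0 for degrees 0…5.
Finally multiplying by (3 + 2y^2 + y^3), the product of all factors after the first has coefficients 3,12,14,9,12,4 for degrees 0…5.
[y^5] = 1·4 + 1·12 + 1·9 = 25.

25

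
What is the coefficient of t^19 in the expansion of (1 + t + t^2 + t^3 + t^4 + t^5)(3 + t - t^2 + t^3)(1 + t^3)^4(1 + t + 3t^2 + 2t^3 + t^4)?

41

(1 + t + t^2 + t^3 + t^4 + t^5) has coefficients 1,1,1,1,1,1 for degrees 0…5.
(3 + t - t^2 + t^3) has coefficients 3,1,-1,1,0,0,0,0,0,0,0,0,0,0,0,0,0,0,0,0 for degrees 0…19.
Multiplying by (1 + t^3)^4 gives running coefficients 3,1,-1,13,4,-4,22,6,-6,18,4,-4,7,1,-1,1,0,0,0,0 for degrees 0…19.
Finally multiplying by (1 + t + 3t^2 + 2t^3 + t^4), the product of all factors after the first has coefficients 3,4,9,21,19,38,55,37,62,70,38,48,45,22,17,13,7,2,1,1 for degrees 0…19.
[t^19] = 1·1 + 1·1 + 1·2 + 1·7 + 1·13 + 1·17 = 41.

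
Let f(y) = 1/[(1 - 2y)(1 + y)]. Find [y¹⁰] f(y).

683

Partial fractions give a closed form: a_n = (2/3)·2^n + (1/3)·(-1)^n.
At n = 10: a_10 = 683.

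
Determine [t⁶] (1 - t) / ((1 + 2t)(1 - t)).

64

Partial fractions give a closed form: a_n = (1)·(-2)^n.
At n = 6: a_6 = 64.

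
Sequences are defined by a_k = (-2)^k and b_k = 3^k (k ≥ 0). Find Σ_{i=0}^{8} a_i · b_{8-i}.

Write out a_i and b_{8-i} for i = 0,…,8 and sum the products.
Σ = 1·6561 − 2·2187 + 4·729 − 8·243 + 16·81 − 32·27 + 64·9 − 128·3 + 256·1 = 4039.

4039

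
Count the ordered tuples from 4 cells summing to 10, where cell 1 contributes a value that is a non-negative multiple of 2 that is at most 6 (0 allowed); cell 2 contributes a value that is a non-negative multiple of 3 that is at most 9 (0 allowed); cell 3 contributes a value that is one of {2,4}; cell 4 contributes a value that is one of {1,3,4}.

The generating function for the choices is (1 + y² + y⁴ + y⁶)·(1 + y³ + y⁶ + y⁹)·(y² + y⁴)·(y + y³ + y⁴); the count is [y¹⁰].
(1 + y² + y⁴ + y⁶) has coefficients 1,0,1,0,1,0,1 for degrees 0…6.
(1 + y³ + y⁶ + y⁹) has coefficients 1,0,0,1,0,0,1,0,0,1,0 for degrees 0…10.
Multiplying by (y² + y⁴) gives running coefficients 0,0,1,0,1,1,0,1,1,0,1 for degrees 0…10.
Finally multiplying by (y + y³ + y⁴), the product of all factors after the first has coefficients 0,0,0,1,0,2,2,1,3,2,1 for degrees 0…10.
[y¹⁰] = 1·1 + 1·3 + 1·2 + 1·0 = 6.

6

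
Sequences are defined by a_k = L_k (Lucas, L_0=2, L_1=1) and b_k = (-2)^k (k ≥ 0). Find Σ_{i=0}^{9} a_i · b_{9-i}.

-990

This is [x^9] in the product of the two ordinary generating functions.
Σ = 2·(-512) + 1·256 + 3·(-128) + 4·64 + 7·(-32) + 11·16 + 18·(-8) + 29·4 + 47·(-2) + 76·1 = -990.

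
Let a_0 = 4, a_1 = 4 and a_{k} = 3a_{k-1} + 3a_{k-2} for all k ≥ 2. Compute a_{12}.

The ordinary generating function has denominator 1 - 3t - 3t^2.
Iterating the recurrence: a_0,…,a_{12} = 4, 4, 24, 84, 324, 1224, 4644, 17604, 66744, 253044, 959364, 3637224, 13789764.

13789764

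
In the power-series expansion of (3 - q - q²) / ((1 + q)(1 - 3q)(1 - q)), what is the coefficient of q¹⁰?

Partial fractions give a closed form: a_n = (3/8)·(-1)^n + (23/8)·3^n + (-1/4)·1^n.
At n = 10: a_10 = 169766.

169766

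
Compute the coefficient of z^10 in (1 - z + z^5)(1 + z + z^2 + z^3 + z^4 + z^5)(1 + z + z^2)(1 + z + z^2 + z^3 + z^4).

(1 - z + z^5) has coefficients 1,-1,0,0,0,1 for degrees 0…5.
(1 + z + z^2 + z^3 + z^4 + z^5) has coefficients 1,1,1,1,1,1,0,0,0,0,0 for degrees 0…10.
Multiplying by (1 + z + z^2) gives running coefficients 1,2,3,3,3,3,2,1,0,0,0 for degrees 0…10.
Finally multiplying by (1 + z + z^2 + z^3 + z^4), the product of all factors after the first has coefficients 1,3,6,9,12,14,14,12,9,6,3 for degrees 0…10.
[z^10] = 1·3 − 1·6 + 1·14 = 11.

11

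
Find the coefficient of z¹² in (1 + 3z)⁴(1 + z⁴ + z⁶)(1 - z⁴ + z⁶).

-80

(1 + 3z)⁴ has coefficients 1,12,54,108,81 for degrees 0…4.
(1 + z⁴ + z⁶) has coefficients 1,0,0,0,1,0,1,0,0,0,0,0,0 for degrees 0…12.
Finally multiplying by (1 - z⁴ + z⁶), the product of all factors after the first has coefficients 1,0,0,0,0,0,2,0,-1,0,0,0,1 for degrees 0…12.
[z¹²] = 1·1 + 12·0 + 54·0 + 108·0 + 81·(-1) = -80.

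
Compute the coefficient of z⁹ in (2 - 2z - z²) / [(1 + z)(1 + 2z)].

The denominator gives the recurrence a_n = −3a_(n−1) − 2a_(n−2) for n ≥ 3; the numerator fixes a_0 = 2, a_1 = -8, a_2 = 19.
Iterating: 2, -8, 19, -41, 85, -173, 349, -701, 1405, -2813, so a_9 = -2813.

-2813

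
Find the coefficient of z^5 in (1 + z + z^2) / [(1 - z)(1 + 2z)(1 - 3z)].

Partial fractions give a closed form: a_n = (-1/2)·1^n + (1/5)·(-2)^n + (13/10)·3^n.
At n = 5: a_5 = 309.

309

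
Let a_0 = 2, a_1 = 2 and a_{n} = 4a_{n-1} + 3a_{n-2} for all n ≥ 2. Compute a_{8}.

134978

The ordinary generating function has denominator 1 - 4t - 3t^2.
Iterating the recurrence: a_0,…,a_{8} = 2, 2, 14, 62, 290, 1346, 6254, 29054, 134978.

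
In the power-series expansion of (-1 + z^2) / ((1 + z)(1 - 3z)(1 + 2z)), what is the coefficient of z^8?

-2778

The denominator gives the recurrence a_n = 7a_(n−2) + 6a_(n−3) for n ≥ 3; the numerator fixes a_0 = -1, a_1 = 0, a_2 = -6.
Iterating: -1, 0, -6, -6, -42, -78, -330, -798, -2778, so a_8 = -2778.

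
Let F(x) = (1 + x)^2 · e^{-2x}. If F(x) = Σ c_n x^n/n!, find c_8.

The EGF product rule gives c_8 = Σ_{k_1+k_2=8} C(8; k_1,k_2) · ∏ g_i(k_i), where (1+x)^2 gives the falling factorial (2)_k; e^{-2x} gives (-2)^k.
g_1(k) for k = 0…8: 1, 2, 2, 0, 0, 0, 0, 0, 0.
g_2(k) for k = 0…8: 1, -2, 4, -8, 16, -32, 64, -128, 256.
c_8 = Σ_k C(8,k)·g_1(k)·g_2(8−k) = 1·1·256 + 8·2·(-128) + 28·2·64 = 256 − 2048 + 3584 = 1792.

1792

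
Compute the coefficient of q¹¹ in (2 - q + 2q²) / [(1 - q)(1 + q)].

The denominator gives the recurrence a_n = a_(n−2) for n ≥ 3; the numerator fixes a_0 = 2, a_1 = -1, a_2 = 4.
Iterating: 2, -1, 4, -1, 4, -1, 4, -1, 4, -1, 4, -1, so a_11 = -1.

-1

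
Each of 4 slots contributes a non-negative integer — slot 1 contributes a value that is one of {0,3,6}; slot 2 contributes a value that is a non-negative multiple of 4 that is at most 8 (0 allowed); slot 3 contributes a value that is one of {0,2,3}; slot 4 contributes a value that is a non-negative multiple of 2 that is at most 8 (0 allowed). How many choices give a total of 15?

8

The generating function for the choices is (1 + y³ + y⁶)·(1 + y⁴ + y⁸)·(1 + y² + y³)·(1 + y² + y⁴ + y⁶ + y⁸); the count is [y¹⁵].
(1 + y³ + y⁶) has coefficients 1,0,0,1,0,0,1 for degrees 0…6.
(1 + y⁴ + y⁸) has coefficients 1,0,0,0,1,0,0,0,1,0,0,0,0,0,0,0 for degrees 0…15.
Multiplying by (1 + y² + y³) gives running coefficients 1,0,1,1,1,0,1,1,1,0,1,1,0,0,0,0 for degrees 0…15.
Finally multiplying by (1 + y² + y⁴ + y⁶ + y⁸), the product of all factors after the first has coefficients 1,0,2,1,3,1,4,2,5,2,5,3,4,2,3,2 for degrees 0…15.
[y¹⁵] = 1·2 + 1·4 + 1·2 = 8.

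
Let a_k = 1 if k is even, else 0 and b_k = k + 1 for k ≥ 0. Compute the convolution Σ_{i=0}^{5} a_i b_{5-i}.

Write out a_i and b_{5-i} for i = 0,…,5 and sum the products.
Σ = 1·6 + 0·5 + 1·4 + 0·3 + 1·2 + 0·1 = 12.

12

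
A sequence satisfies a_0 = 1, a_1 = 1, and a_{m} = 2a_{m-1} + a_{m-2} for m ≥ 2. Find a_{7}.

The ordinary generating function has denominator 1 - 2x - x^2.
Iterating the recurrence: a_0,…,a_{7} = 1, 1, 3, 7, 17, 41, 99, 239.

239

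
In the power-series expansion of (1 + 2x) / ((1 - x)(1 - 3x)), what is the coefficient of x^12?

1328601

The denominator gives the recurrence a_n = 4a_(n−1) − 3a_(n−2) for n ≥ 2; the numerator fixes a_0 = 1, a_1 = 6.
Iterating: 1, 6, 21, 66, 201, 606, 1821, 5466, 16401, 49206, 147621, 442866, 1328601, so a_12 = 1328601.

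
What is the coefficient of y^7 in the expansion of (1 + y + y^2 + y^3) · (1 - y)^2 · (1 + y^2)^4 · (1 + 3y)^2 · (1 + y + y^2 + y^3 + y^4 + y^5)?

(1 + y + y^2 + y^3) has coefficients 1,1,1,1 for degrees 0…3.
(1 - y)^2 has coefficients 1,-2,1,0,0,0,0,0 for degrees 0…7.
Multiplying by (1 + y^2)^4 gives running coefficients 1,-2,5,-8,10,-12,10,-8 for degrees 0…7.
Multiplying by (1 + 3y)^2 gives running coefficients 1,4,2,4,7,-24,28,-56 for degrees 0…7.
Finally multiplying by (1 + y + y^2 + y^3 + y^4 + y^5), the product of all factors after the first has coefficients 1,5,7,11,18,-6,21,-39 for degrees 0…7.
[y^7] = 1·(-39) + 1·21 + 1·(-6) + 1·18 = -6.

-6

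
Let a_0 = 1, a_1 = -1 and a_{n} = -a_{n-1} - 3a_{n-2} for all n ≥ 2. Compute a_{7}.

The ordinary generating function has denominator 1 + z + 3z^2.
Iterating the recurrence: a_0,…,a_{7} = 1, -1, -2, 5, 1, -16, 13, 35.

35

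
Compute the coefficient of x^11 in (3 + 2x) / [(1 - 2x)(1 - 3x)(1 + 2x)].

The denominator gives the recurrence a_n = 3a_(n−1) + 4a_(n−2) − 12a_(n−3) for n ≥ 3; the numerator fixes a_0 = 3, a_1 = 11, a_2 = 45.
Iterating: 3, 11, 45, 143, 477, 1463, 4581, 13871, 42381, 127655, 386037, 1160159, so a_11 = 1160159.

1160159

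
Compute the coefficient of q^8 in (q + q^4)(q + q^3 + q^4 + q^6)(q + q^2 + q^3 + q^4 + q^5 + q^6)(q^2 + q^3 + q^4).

7

(q + q^4) has coefficients 0,1,0,0,1 for degrees 0…4.
(q + q^3 + q^4 + q^6) has coefficients 0,1,0,1,1,0,1,0,0 for degrees 0…8.
Multiplying by (q + q^2 + q^3 + q^4 + q^5 + q^6) gives running coefficients 0,0,1,1,2,3,3,4,3 for degrees 0…8.
Finally multiplying by (q^2 + q^3 + q^4), the product of all factors after the first has coefficients 0,0,0,0,1,2,4,6,8 for degrees 0…8.
[q^8] = 1·6 + 1·1 = 7.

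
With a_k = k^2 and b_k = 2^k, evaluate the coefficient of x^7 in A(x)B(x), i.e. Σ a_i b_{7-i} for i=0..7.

This is [x^7] in the product of the two ordinary generating functions.
Σ = 0·128 + 1·64 + 4·32 + 9·16 + 16·8 + 25·4 + 36·2 + 49·1 = 685.

685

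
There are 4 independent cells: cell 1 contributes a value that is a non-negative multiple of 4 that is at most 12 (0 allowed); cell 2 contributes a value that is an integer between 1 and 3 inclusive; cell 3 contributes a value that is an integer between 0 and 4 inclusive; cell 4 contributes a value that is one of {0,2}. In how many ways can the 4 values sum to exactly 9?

8

The generating function for the choices is (1 + x⁴ + x⁸ + x¹²)·(x + x² + x³)·(1 + x + x² + x³ + x⁴)·(1 + x²); the count is [x⁹].
(1 + x⁴ + x⁸ + x¹²) has coefficients 1,0,0,0,1,0,0,0,1,0 for degrees 0…9.
(x + x² + x³) has coefficients 0,1,1,1,0,0,0,0,0,0 for degrees 0…9.
Multiplying by (1 + x + x² + x³ + x⁴) gives running coefficients 0,1,2,3,3,3,2,1,0,0 for degrees 0…9.
Finally multiplying by (1 + x²), the product of all factors after the first has coefficients 0,1,2,4,5,6,5,4,2,1 for degrees 0…9.
[x⁹] = 1·1 + 1·6 + 1·1 = 8.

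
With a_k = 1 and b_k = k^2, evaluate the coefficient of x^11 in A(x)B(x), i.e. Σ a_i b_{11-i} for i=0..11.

506

Write out a_i and b_{11-i} for i = 0,…,11 and sum the products.
Σ = 1·121 + 1·100 + 1·81 + 1·64 + 1·49 + 1·36 + 1·25 + 1·16 + 1·9 + 1·4 + 1·1 + 1·0 = 506.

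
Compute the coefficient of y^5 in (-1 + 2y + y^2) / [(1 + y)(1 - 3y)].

The denominator gives the recurrence a_n = 2a_(n−1) + 3a_(n−2) for n ≥ 3; the numerator fixes a_0 = -1, a_1 = 0, a_2 = -2.
Iterating: -1, 0, -2, -4, -14, -40, so a_5 = -40.

-40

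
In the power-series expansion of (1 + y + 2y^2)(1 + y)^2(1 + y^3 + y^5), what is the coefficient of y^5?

6

(1 + y + 2y^2) has coefficients 1,1,2 for degrees 0…2.
(1 + y)^2 has coefficients 1,2,1,0,0,0 for degrees 0…5.
Finally multiplying by (1 + y^3 + y^5), the product of all factors after the first has coefficients 1,2,1,1,2,2 for degrees 0…5.
[y^5] = 1·2 + 1·2 + 2·1 = 6.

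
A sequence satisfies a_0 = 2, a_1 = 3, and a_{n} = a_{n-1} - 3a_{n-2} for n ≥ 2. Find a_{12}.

-1038

The ordinary generating function has denominator 1 - q + 3q^2.
Iterating the recurrence: a_0,…,a_{12} = 2, 3, -3, -12, -3, 33, 42, -57, -183, -12, 537, 573, -1038.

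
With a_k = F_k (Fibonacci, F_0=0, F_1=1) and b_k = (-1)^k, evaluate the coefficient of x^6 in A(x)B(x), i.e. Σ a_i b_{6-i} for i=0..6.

Write out a_i and b_{6-i} for i = 0,…,6 and sum the products.
Σ = 0·1 + 1·(-1) + 1·1 + 2·(-1) + 3·1 + 5·(-1) + 8·1 = 4.

4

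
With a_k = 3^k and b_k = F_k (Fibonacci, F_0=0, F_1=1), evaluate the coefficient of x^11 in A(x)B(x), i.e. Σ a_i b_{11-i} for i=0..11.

This is [x^11] in the product of the two ordinary generating functions.
Σ = 1·89 + 3·55 + 9·34 + 27·21 + 81·13 + 243·8 + 729·5 + 2187·3 + 6561·2 + 19683·1 + 59049·1 + 177147·0 = 106184.

106184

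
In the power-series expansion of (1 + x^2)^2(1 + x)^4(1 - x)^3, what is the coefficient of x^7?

2

(1 + x^2)^2 has coefficients 1,0,2,0,1 for degrees 0…4.
(1 + x)^4 has coefficients 1,4,6,4,1,0,0,0 for degrees 0…7.
Finally multiplying by (1 - x)^3, the product of all factors after the first has coefficients 1,1,-3,-3,3,3,-1,-1 for degrees 0…7.
[x^7] = 1·(-1) + 2·3 + 1·(-3) = 2.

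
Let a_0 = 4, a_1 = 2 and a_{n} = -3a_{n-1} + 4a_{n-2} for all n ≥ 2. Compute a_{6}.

1642

The ordinary generating function has denominator 1 + 3y - 4y^2.
Iterating the recurrence: a_0,…,a_{6} = 4, 2, 10, -22, 106, -406, 1642.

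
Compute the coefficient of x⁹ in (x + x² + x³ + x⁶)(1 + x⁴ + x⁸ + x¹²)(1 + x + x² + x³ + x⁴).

(x + x² + x³ + x⁶) has coefficients 0,1,1,1,0,0,1 for degrees 0…6.
(1 + x⁴ + x⁸ + x¹²) has coefficients 1,0,0,0,1,0,0,0,1,0 for degrees 0…9.
Finally multiplying by (1 + x + x² + x³ + x⁴), the product of all factors after the first has coefficients 1,1,1,1,2,1,1,1,2,1 for degrees 0…9.
[x⁹] = 1·2 + 1·1 + 1·1 + 1·1 = 5.

5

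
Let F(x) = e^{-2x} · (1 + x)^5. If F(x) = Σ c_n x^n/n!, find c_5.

88

The EGF product rule gives c_5 = Σ_{k_1+k_2=5} C(5; k_1,k_2) · ∏ g_i(k_i), where e^{-2x} gives (-2)^k; (1+x)^5 gives the falling factorial (5)_k.
g_1(k) for k = 0…5: 1, -2, 4, -8, 16, -32.
g_2(k) for k = 0…5: 1, 5, 20, 60, 120, 120.
c_5 = Σ_k C(5,k)·g_1(k)·g_2(5−k) = 1·1·120 + 5·(-2)·120 + 10·4·60 + 10·(-8)·20 + 5·16·5 + 1·(-32)·1 = 120 − 1200 + 2400 − 1600 + 400 − 32 = 88.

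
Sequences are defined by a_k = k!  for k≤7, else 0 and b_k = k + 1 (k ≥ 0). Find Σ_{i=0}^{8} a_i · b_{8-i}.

The convolution is the x^8 coefficient of A(x)B(x).
Σ = 1·9 + 1·8 + 2·7 + 6·6 + 24·5 + 120·4 + 720·3 + 5040·2 + 0·1 = 12907.

12907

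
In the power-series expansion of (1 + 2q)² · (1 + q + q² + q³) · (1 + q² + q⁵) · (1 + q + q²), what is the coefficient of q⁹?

30

(1 + 2q)² has coefficients 1,4,4 for degrees 0…2.
(1 + q + q² + q³) has coefficients 1,1,1,1,0,0,0,0,0,0 for degrees 0…9.
Multiplying by (1 + q² + q⁵) gives running coefficients 1,1,2,2,1,2,1,1,1,0 for degrees 0…9.
Finally multiplying by (1 + q + q²), the product of all factors after the first has coefficients 1,2,4,5,5,5,4,4,3,2 for degrees 0…9.
[q⁹] = 1·2 + 4·3 + 4·4 = 30.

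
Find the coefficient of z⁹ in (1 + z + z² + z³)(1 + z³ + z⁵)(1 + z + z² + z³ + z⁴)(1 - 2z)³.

-4

(1 + z + z² + z³) has coefficients 1,1,1,1 for degrees 0…3.
(1 + z³ + z⁵) has coefficients 1,0,0,1,0,1,0,0,0,0 for degrees 0…9.
Multiplying by (1 + z + z² + z³ + z⁴) gives running coefficients 1,1,1,2,2,2,2,2,1,1 for degrees 0…9.
Finally multiplying by (1 - 2z)³, the product of all factors after the first has coefficients 1,-5,7,0,-6,6,-2,-2,-3,3 for degrees 0…9.
[z⁹] = 1·3 + 1·(-3) + 1·(-2) + 1·(-2) = -4.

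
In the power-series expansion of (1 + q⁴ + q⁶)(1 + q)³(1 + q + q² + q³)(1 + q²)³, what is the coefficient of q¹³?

60

(1 + q⁴ + q⁶) has coefficients 1,0,0,0,1,0,1 for degrees 0…6.
(1 + q)³ has coefficients 1,3,3,1,0,0,0,0,0,0,0,0,0,0 for degrees 0…13.
Multiplying by (1 + q + q² + q³) gives running coefficients 1,4,7,8,7,4,1,0,0,0,0,0,0,0 for degrees 0…13.
Finally multiplying by (1 + q²)³, the product of all factors after the first has coefficients 1,4,10,20,31,40,44,40,31,20,10,4,1,0 for degrees 0…13.
[q¹³] = 1·0 + 1·20 + 1·40 = 60.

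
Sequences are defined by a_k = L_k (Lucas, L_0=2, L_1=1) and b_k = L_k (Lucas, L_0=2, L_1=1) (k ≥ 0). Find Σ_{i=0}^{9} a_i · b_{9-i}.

This is [x^9] in the product of the two ordinary generating functions.
Σ = 2·76 + 1·47 + 3·29 + 4·18 + 7·11 + 11·7 + 18·4 + 29·3 + 47·1 + 76·2 = 870.

870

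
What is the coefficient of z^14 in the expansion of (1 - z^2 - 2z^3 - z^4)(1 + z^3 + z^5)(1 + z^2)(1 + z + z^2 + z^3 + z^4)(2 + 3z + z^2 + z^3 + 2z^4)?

(1 - z^2 - 2z^3 - z^4) has coefficients 1,0,-1,-2,-1 for degrees 0…4.
(1 + z^3 + z^5) has coefficients 1,0,0,1,0,1,0,0,0,0,0,0,0,0,0 for degrees 0…14.
Multiplying by (1 + z^2) gives running coefficients 1,0,1,1,0,2,0,1,0,0,0,0,0,0,0 for degrees 0…14.
Multiplying by (1 + z + z^2 + z^3 + z^4) gives running coefficients 1,1,2,3,3,4,4,4,3,3,1,1,0,0,0 for degrees 0…14.
Finally multiplying by (2 + 3z + z^2 + z^3 + 2z^4), the product of all factors after the first has coefficients 2,5,8,14,20,24,30,33,32,31,26,19,13,8,3 for degrees 0…14.
[z^14] = 1·3 − 1·13 − 2·19 − 1·26 = -74.

-74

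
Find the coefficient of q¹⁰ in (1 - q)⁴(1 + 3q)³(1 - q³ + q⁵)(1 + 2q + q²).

(1 - q)⁴ has coefficients 1,-4,6,-4,1 for degrees 0…4.
(1 + 3q)³ has coefficients 1,9,27,27,0,0,0,0,0,0,0 for degrees 0…10.
Multiplying by (1 - q³ + q⁵) gives running coefficients 1,9,27,26,-9,-26,-18,27,27,0,0 for degrees 0…10.
Finally multiplying by (1 + 2q + q²), the product of all factors after the first has coefficients 1,11,46,89,70,-18,-79,-35,63,81,27 for degrees 0…10.
[q¹⁰] = 1·27 − 4·81 + 6·63 − 4·(-35) + 1·(-79) = 142.

142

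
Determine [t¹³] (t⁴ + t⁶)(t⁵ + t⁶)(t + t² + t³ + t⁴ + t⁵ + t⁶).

(t⁴ + t⁶) has coefficients 0,0,0,0,1,0,1 for degrees 0…6.
(t⁵ + t⁶) has coefficients 0,0,0,0,0,1,1,0,0,0,0,0,0,0 for degrees 0…13.
Finally multiplying by (t + t² + t³ + t⁴ + t⁵ + t⁶), the product of all factors after the first has coefficients 0,0,0,0,0,0,1,2,2,2,2,2,1,0 for degrees 0…13.
[t¹³] = 1·2 + 1·2 = 4.

4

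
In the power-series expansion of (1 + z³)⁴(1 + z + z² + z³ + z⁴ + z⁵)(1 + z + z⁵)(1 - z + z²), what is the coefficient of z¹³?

25

(1 + z³)⁴ has coefficients 1,0,0,4,0,0,6,0,0,4,0,0,1 for degrees 0…12.
(1 + z + z² + z³ + z⁴ + z⁵) has coefficients 1,1,1,1,1,1,0,0,0,0,0,0,0,0 for degrees 0…13.
Multiplying by (1 + z + z⁵) gives running coefficients 1,2,2,2,2,3,2,1,1,1,1,0,0,0 for degrees 0…13.
Finally multiplying by (1 - z + z²), the product of all factors after the first has coefficients 1,1,1,2,2,3,1,2,2,1,1,0,1,0 for degrees 0…13.
[z¹³] = 1·0 + 4·1 + 6·2 + 4·2 + 1·1 = 25.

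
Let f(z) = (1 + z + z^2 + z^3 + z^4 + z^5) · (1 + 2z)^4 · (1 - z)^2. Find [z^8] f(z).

-16

(1 + z + z^2 + z^3 + z^4 + z^5) has coefficients 1,1,1,1,1,1 for degrees 0…5.
(1 + 2z)^4 has coefficients 1,8,24,32,16,0,0,0,0 for degrees 0…8.
Finally multiplying by (1 - z)^2, the product of all factors after the first has coefficients 1,6,9,-8,-24,0,16,0,0 for degrees 0…8.
[z^8] = 1·0 + 1·0 + 1·16 + 1·0 + 1·(-24) + 1·(-8) = -16.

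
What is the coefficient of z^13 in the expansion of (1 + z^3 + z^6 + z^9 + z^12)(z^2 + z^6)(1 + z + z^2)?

2

(1 + z^3 + z^6 + z^9 + z^12) has coefficients 1,0,0,1,0,0,1,0,0,1,0,0,1 for degrees 0…12.
(z^2 + z^6) has coefficients 0,0,1,0,0,0,1,0,0,0,0,0,0,0 for degrees 0…13.
Finally multiplying by (1 + z + z^2), the product of all factors after the first has coefficients 0,0,1,1,1,0,1,1,1,0,0,0,0,0 for degrees 0…13.
[z^13] = 1·0 + 1·0 + 1·1 + 1·1 + 1·0 = 2.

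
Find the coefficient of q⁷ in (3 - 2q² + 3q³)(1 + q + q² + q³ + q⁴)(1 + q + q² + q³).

(3 - 2q² + 3q³) has coefficients 3,0,-2,3 for degrees 0…3.
(1 + q + q² + q³ + q⁴) has coefficients 1,1,1,1,1,0,0,0 for degrees 0…7.
Finally multiplying by (1 + q + q² + q³), the product of all factors after the first has coefficients 1,2,3,4,4,3,2,1 for degrees 0…7.
[q⁷] = 3·1 − 2·3 + 3·4 = 9.

9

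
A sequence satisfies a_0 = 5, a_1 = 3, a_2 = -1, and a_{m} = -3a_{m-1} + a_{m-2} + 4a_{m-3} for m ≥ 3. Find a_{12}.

-356232

The ordinary generating function has denominator 1 + 3y - y^2 - 4y^3.
Iterating the recurrence: a_0,…,a_{12} = 5, 3, -1, 26, -67, 223, -632, 1851, -5293, 15202, -43495, 124515, -356232.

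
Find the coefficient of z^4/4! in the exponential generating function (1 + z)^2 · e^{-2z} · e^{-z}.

-27

The EGF product rule gives c_4 = Σ_{k_1+k_2+k_3=4} C(4; k_1,k_2,k_3) · ∏ g_i(k_i), where (1+z)^2 gives the falling factorial (2)_k; e^{-2z} gives (-2)^k; e^{-z} gives (-1)^k.
g_1(k) for k = 0…4: 1, 2, 2, 0, 0.
g_2(k) for k = 0…4: 1, -2, 4, -8, 16.
g_3(k) for k = 0…4: 1, -1, 1, -1, 1.
First combine the last two factors: h(k) = Σ_j C(k,j)·g_2(j)·g_3(k−j) for k = 0…4: 1, -3, 9, -27, 81.
c_4 = Σ_k C(4,k)·g_1(k)·h(4−k) = 1·1·81 + 4·2·(-27) + 6·2·9 = 81 − 216 + 108 = -27.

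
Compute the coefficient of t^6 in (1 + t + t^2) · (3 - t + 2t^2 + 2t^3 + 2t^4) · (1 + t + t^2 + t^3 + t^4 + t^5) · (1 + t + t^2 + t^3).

(1 + t + t^2) has coefficients 1,1,1 for degrees 0…2.
(3 - t + 2t^2 + 2t^3 + 2t^4) has coefficients 3,-1,2,2,2,0,0 for degrees 0…6.
Multiplying by (1 + t + t^2 + t^3 + t^4 + t^5) gives running coefficients 3,2,4,6,8,8,5 for degrees 0…6.
Finally multiplying by (1 + t + t^2 + t^3), the product of all factors after the first has coefficients 3,5,9,15,20,26,27 for degrees 0…6.
[t^6] = 1·27 + 1·26 + 1·20 = 73.

73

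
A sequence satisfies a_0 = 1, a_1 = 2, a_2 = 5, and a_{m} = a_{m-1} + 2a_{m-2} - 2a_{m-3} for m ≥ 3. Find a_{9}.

77

The ordinary generating function has denominator 1 - t - 2t^2 + 2t^3.
Iterating the recurrence: a_0,…,a_{9} = 1, 2, 5, 7, 13, 17, 29, 37, 61, 77.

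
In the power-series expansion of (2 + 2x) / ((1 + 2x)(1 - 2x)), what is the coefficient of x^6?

128

Partial fractions give a closed form: a_n = (1/2)·(-2)^n + (3/2)·2^n.
At n = 6: a_6 = 128.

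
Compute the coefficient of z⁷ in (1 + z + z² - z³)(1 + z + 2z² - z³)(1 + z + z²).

-2

(1 + z + z² - z³) has coefficients 1,1,1,-1 for degrees 0…3.
(1 + z + 2z² - z³) has coefficients 1,1,2,-1,0,0,0,0 for degrees 0…7.
Finally multiplying by (1 + z + z²), the product of all factors after the first has coefficients 1,2,4,2,1,-1,0,0 for degrees 0…7.
[z⁷] = 1·0 + 1·0 + 1·(-1) − 1·1 = -2.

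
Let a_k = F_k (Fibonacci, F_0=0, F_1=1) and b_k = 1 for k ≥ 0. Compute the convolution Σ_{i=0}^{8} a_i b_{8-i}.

The convolution is the t^8 coefficient of A(t)B(t).
Σ = 0·1 + 1·1 + 1·1 + 2·1 + 3·1 + 5·1 + 8·1 + 13·1 + 21·1 = 54.

54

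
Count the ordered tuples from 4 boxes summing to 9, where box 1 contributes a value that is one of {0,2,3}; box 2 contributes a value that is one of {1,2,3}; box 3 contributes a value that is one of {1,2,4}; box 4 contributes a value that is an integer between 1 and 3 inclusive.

The generating function for the choices is (1 + z^2 + z^3)·(z + z^2 + z^3)·(z + z^2 + z^4)·(z + z^2 + z^3); the count is [z^9].
(1 + z^2 + z^3) has coefficients 1,0,1,1 for degrees 0…3.
(z + z^2 + z^3) has coefficients 0,1,1,1,0,0,0,0,0,0 for degrees 0…9.
Multiplying by (z + z^2 + z^4) gives running coefficients 0,0,1,2,2,2,1,1,0,0 for degrees 0…9.
Finally multiplying by (z + z^2 + z^3), the product of all factors after the first has coefficients 0,0,0,1,3,5,6,5,4,2 for degrees 0…9.
[z^9] = 1·2 + 1·5 + 1·6 = 13.

13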